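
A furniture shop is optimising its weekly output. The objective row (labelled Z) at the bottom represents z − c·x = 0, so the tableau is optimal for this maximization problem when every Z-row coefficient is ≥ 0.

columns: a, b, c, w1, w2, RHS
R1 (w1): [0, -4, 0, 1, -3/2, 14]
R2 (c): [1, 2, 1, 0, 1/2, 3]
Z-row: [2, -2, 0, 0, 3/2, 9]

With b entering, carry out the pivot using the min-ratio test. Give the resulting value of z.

Ratio test on column b — row 1: entry -4 ≤ 0; row 2: 3/2 = 3/2. Minimum is 3/2 at row 2 (c leaves); pivot element 2.
Pivot on row 2; the Z-row RHS becomes 9 − (-2)·(3/2) = 12.

12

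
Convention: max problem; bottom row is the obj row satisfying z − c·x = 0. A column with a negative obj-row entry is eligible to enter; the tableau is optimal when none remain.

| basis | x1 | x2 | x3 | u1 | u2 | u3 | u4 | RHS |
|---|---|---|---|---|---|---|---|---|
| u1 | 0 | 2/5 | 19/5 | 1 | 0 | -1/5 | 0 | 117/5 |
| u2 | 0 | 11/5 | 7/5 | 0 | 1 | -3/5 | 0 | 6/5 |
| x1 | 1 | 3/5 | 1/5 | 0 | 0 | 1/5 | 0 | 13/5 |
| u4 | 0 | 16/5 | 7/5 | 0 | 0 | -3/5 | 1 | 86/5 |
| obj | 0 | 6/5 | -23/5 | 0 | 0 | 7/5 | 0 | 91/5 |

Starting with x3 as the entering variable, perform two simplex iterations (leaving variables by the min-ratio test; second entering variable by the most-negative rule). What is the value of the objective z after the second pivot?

Ratio test on column x3 — row 1: (117/5)/(19/5) = 117/19; row 2: (6/5)/(7/5) = 6/7; row 3: (13/5)/(1/5) = 13; row 4: (86/5)/(7/5) = 86/7. Minimum is 6/7 at row 2 (u2 leaves); pivot element 7/5.
Pivot on row 2; the obj-row RHS becomes 91/5 − (-23/5)·(6/7) = 155/7.
Next entering variable (most negative obj-row entry -4/7): u3.
Ratio test on column u3 — row 1: (141/7)/(10/7) = 141/10; row 2: entry -3/7 ≤ 0; row 3: (17/7)/(2/7) = 17/2; row 4: entry 0 ≤ 0. Minimum is 17/2 at row 3 (x1 leaves); pivot element 2/7.
After the second pivot the obj-row RHS is 155/7 − (-4/7)·(17/2) = 27.

27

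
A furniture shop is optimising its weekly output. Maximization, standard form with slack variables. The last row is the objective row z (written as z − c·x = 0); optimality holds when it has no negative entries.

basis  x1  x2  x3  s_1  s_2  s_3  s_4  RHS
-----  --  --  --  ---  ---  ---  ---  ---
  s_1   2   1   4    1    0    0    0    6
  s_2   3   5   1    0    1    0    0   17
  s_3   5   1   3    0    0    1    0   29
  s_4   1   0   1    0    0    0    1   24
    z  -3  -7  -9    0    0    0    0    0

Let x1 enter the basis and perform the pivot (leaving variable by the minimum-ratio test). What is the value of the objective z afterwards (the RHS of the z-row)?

Ratio test on column x1 — row 1: 6/2 = 3; row 2: 17/3 = 17/3; row 3: 29/5 = 29/5; row 4: 24/1 = 24. Minimum is 3 at row 1 (s_1 leaves); pivot element 2.
Pivot on row 1; the z-row RHS becomes 0 − (-3)·3 = 9.

9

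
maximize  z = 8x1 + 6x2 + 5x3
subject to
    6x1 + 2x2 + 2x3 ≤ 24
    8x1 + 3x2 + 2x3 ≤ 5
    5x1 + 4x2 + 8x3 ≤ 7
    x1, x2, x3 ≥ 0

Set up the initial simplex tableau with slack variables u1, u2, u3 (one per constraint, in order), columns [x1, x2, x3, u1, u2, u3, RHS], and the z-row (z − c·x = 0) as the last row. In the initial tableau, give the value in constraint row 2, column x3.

Constraint 2 has coefficient 2 on x3.

2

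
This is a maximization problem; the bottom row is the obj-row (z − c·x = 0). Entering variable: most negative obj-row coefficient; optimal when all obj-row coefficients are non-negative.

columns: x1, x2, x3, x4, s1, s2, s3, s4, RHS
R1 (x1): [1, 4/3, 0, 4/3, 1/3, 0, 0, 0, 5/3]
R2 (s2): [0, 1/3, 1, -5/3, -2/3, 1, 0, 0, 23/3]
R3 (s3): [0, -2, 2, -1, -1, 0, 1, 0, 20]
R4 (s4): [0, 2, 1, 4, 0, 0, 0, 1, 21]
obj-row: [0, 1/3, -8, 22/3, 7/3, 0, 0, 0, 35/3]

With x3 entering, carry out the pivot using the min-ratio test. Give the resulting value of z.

Ratio test on column x3 — row 1: entry 0 ≤ 0; row 2: (23/3)/1 = 23/3; row 3: 20/2 = 10; row 4: 21/1 = 21. Minimum is 23/3 at row 2 (s2 leaves); pivot element 1.
Pivot on row 2; the obj-row RHS becomes 35/3 − (-8)·(23/3) = 73.

73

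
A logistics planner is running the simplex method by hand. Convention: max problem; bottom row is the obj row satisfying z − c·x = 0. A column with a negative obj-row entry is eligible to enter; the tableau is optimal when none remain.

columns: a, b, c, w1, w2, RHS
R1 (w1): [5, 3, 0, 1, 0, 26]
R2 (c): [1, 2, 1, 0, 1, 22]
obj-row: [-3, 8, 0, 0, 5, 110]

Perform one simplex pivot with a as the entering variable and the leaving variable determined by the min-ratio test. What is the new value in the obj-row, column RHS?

628/5

Ratio test on column a — row 1: 26/5 = 26/5; row 2: 22/1 = 22. Minimum is 26/5 at row 1 (w1 leaves); pivot element 5.
Divide row 1 by 5; eliminate column a from the other rows.
obj-row update in column RHS: 110 − (-3)·(26/5) = 628/5.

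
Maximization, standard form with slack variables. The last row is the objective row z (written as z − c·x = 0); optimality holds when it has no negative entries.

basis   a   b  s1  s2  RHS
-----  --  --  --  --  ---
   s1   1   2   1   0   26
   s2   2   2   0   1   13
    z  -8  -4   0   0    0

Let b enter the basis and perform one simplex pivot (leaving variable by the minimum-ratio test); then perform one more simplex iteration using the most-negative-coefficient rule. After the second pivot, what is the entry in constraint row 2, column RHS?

Ratio test on column b — row 1: 26/2 = 13; row 2: 13/2 = 13/2. Minimum is 13/2 at row 2 (s2 leaves); pivot element 2.
Divide row 2 by 2; eliminate column b from the other rows.
Second iteration: most negative z-row entry is -4 in column a, so a enters.
Ratio test on column a — row 1: entry -1 ≤ 0; row 2: (13/2)/1 = 13/2. Minimum is 13/2 at row 2 (b leaves); pivot element 1.
Divide row 2 by 1; eliminate column a from the other rows.
After both pivots, the entry at constraint row 2, column RHS is 13/2.

13/2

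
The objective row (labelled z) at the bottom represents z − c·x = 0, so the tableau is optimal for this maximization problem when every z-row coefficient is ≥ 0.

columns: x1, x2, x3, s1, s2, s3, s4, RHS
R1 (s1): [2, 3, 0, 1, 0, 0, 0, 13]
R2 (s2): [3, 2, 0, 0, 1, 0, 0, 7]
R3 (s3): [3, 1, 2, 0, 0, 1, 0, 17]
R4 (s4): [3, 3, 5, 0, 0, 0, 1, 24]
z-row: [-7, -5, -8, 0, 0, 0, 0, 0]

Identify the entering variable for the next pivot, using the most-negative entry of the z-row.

x3

Negative z-row entries: x1: -7, x2: -5, x3: -8.
The most negative is -8 in column x3, so x3 enters.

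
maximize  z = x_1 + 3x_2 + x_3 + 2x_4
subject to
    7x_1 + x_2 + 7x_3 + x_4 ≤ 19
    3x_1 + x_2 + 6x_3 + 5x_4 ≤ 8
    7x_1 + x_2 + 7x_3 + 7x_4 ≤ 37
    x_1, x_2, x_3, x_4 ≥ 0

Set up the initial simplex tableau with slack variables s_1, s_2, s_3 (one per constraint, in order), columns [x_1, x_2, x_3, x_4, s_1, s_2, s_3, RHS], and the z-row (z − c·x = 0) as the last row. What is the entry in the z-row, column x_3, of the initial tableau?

-1

The z-row carries the negated objective coefficients: the x_3 entry is -1.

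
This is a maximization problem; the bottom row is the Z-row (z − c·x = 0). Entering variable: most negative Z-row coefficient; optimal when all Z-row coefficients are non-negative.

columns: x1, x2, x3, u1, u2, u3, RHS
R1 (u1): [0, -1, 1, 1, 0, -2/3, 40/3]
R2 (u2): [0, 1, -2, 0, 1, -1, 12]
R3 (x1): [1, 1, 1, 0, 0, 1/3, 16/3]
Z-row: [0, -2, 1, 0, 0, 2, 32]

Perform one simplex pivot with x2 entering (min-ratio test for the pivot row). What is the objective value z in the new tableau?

Ratio test on column x2 — row 1: entry -1 ≤ 0; row 2: 12/1 = 12; row 3: (16/3)/1 = 16/3. Minimum is 16/3 at row 3 (x1 leaves); pivot element 1.
Pivot on row 3; the Z-row RHS becomes 32 − (-2)·(16/3) = 128/3.

128/3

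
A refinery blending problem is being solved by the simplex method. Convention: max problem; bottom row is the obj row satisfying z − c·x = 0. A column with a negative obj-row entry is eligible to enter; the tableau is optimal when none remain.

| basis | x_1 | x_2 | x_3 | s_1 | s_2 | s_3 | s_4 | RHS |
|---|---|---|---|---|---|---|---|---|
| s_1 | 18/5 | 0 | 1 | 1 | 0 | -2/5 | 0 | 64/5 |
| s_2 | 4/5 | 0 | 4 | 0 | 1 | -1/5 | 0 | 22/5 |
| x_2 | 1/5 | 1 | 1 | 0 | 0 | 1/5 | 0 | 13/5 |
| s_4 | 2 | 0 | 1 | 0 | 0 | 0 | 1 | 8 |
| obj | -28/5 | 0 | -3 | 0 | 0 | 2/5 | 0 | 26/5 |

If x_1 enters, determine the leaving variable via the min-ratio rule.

Column x_1 entries and ratios — s_1: (64/5)/(18/5) = 32/9; s_2: (22/5)/(4/5) = 11/2; x_2: (13/5)/(1/5) = 13; s_4: 8/2 = 4.
Smallest ratio is 32/9 in the row of s_1, so s_1 leaves.

s_1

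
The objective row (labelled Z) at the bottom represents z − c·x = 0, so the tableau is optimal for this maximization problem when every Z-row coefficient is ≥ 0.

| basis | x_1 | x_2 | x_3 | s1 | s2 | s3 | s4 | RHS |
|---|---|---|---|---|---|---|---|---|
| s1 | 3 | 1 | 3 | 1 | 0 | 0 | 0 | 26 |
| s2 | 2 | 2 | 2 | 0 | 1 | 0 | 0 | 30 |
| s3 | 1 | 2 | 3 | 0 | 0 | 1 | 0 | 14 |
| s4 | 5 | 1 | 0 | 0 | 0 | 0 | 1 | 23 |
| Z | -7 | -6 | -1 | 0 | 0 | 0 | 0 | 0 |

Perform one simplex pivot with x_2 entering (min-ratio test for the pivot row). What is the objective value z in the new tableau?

42

Ratio test on column x_2 — row 1: 26/1 = 26; row 2: 30/2 = 15; row 3: 14/2 = 7; row 4: 23/1 = 23. Minimum is 7 at row 3 (s3 leaves); pivot element 2.
Pivot on row 3; the Z-row RHS becomes 0 − (-6)·7 = 42.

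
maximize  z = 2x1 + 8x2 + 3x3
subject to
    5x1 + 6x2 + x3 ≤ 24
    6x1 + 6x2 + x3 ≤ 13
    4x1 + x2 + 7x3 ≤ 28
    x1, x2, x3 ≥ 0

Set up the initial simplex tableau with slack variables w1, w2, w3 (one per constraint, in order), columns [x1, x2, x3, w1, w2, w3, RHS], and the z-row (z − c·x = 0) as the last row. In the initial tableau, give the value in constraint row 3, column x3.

7

Constraint 3 has coefficient 7 on x3.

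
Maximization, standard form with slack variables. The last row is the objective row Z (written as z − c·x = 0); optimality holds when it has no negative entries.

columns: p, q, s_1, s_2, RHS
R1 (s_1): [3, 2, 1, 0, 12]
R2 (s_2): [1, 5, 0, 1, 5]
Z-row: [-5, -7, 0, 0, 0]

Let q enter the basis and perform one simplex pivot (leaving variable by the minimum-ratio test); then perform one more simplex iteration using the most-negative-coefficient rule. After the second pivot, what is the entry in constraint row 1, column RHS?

Ratio test on column q — row 1: 12/2 = 6; row 2: 5/5 = 1. Minimum is 1 at row 2 (s_2 leaves); pivot element 5.
Divide row 2 by 5; eliminate column q from the other rows.
Second iteration: most negative Z-row entry is -18/5 in column p, so p enters.
Ratio test on column p — row 1: 10/(13/5) = 50/13; row 2: 1/(1/5) = 5. Minimum is 50/13 at row 1 (s_1 leaves); pivot element 13/5.
Divide row 1 by 13/5; eliminate column p from the other rows.
After both pivots, the entry at constraint row 1, column RHS is 50/13.

50/13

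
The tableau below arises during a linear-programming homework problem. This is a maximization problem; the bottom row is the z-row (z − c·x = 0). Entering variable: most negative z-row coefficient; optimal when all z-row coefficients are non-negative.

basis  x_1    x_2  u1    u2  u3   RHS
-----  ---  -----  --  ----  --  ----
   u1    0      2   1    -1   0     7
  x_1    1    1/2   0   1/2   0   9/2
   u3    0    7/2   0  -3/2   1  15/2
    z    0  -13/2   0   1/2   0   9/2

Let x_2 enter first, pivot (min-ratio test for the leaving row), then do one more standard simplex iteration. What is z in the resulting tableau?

147/5

Ratio test on column x_2 — row 1: 7/2 = 7/2; row 2: (9/2)/(1/2) = 9; row 3: (15/2)/(7/2) = 15/7. Minimum is 15/7 at row 3 (u3 leaves); pivot element 7/2.
Pivot on row 3; the z-row RHS becomes 9/2 − (-13/2)·(15/7) = 129/7.
Next entering variable (most negative z-row entry -16/7): u2.
Ratio test on column u2 — row 1: entry -1/7 ≤ 0; row 2: (24/7)/(5/7) = 24/5; row 3: entry -3/7 ≤ 0. Minimum is 24/5 at row 2 (x_1 leaves); pivot element 5/7.
After the second pivot the z-row RHS is 129/7 − (-16/7)·(24/5) = 147/5.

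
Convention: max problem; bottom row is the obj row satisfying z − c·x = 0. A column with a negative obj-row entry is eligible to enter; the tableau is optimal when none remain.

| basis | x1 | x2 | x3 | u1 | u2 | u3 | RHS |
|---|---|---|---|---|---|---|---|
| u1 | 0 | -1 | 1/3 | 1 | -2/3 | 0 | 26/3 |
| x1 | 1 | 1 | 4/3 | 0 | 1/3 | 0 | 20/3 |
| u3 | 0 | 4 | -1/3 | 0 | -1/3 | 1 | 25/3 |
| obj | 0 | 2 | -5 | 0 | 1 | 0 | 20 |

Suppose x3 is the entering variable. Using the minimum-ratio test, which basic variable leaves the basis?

Column x3 entries and ratios — u1: (26/3)/(1/3) = 26; x1: (20/3)/(4/3) = 5; u3: -1/3 ≤ 0, skip.
Smallest ratio is 5 in the row of x1, so x1 leaves.

x1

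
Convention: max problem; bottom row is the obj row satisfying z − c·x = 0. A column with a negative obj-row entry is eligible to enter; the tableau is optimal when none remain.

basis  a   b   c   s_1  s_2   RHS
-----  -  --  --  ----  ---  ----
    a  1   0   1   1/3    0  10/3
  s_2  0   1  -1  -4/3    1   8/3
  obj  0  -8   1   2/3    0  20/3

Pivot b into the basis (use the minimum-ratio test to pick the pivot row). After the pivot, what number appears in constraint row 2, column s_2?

Ratio test on column b — row 1: entry 0 ≤ 0; row 2: (8/3)/1 = 8/3. Minimum is 8/3 at row 2 (s_2 leaves); pivot element 1.
Divide row 2 by 1; eliminate column b from the other rows.
In the new row 2, the s_2 entry is the old entry divided by the pivot: 1/1 = 1.

1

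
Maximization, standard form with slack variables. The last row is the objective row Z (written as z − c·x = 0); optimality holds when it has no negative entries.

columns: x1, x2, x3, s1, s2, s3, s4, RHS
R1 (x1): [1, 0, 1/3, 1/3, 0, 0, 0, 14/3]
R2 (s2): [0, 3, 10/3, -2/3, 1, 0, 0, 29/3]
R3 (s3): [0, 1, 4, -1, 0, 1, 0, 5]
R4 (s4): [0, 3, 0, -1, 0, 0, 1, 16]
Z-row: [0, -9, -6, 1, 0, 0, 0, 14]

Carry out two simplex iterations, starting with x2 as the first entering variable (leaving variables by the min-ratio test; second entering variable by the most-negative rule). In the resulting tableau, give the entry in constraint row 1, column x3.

Ratio test on column x2 — row 1: entry 0 ≤ 0; row 2: (29/3)/3 = 29/9; row 3: 5/1 = 5; row 4: 16/3 = 16/3. Minimum is 29/9 at row 2 (s2 leaves); pivot element 3.
Divide row 2 by 3; eliminate column x2 from the other rows.
Second iteration: most negative Z-row entry is -1 in column s1, so s1 enters.
Ratio test on column s1 — row 1: (14/3)/(1/3) = 14; row 2: entry -2/9 ≤ 0; row 3: entry -7/9 ≤ 0; row 4: entry -1/3 ≤ 0. Minimum is 14 at row 1 (x1 leaves); pivot element 1/3.
Divide row 1 by 1/3; eliminate column s1 from the other rows.
After both pivots, the entry at constraint row 1, column x3 is 1.

1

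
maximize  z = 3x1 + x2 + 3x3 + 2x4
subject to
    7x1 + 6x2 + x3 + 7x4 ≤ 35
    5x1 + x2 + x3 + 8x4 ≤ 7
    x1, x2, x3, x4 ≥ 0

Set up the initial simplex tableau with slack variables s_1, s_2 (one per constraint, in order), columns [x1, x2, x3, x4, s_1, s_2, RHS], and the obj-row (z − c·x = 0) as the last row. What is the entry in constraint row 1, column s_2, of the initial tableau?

0

Slack s_2 belongs to constraint 2; its column is the unit vector e_2, so the entry in row 1 is 0.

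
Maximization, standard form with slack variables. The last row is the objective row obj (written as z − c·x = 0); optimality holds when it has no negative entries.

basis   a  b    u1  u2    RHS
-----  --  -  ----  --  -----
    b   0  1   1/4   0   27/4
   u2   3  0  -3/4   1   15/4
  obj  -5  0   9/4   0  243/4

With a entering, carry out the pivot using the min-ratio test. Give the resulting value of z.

Ratio test on column a — row 1: entry 0 ≤ 0; row 2: (15/4)/3 = 5/4. Minimum is 5/4 at row 2 (u2 leaves); pivot element 3.
Pivot on row 2; the obj-row RHS becomes 243/4 − (-5)·(5/4) = 67.

67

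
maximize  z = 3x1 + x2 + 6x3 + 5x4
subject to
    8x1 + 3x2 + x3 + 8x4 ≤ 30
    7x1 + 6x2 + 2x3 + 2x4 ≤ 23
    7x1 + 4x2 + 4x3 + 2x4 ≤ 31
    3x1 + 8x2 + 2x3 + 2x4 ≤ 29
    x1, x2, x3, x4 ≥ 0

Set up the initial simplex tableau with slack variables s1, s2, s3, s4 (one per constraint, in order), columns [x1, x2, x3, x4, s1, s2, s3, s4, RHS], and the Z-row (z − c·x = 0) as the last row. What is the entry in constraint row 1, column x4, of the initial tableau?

Constraint 1 has coefficient 8 on x4.

8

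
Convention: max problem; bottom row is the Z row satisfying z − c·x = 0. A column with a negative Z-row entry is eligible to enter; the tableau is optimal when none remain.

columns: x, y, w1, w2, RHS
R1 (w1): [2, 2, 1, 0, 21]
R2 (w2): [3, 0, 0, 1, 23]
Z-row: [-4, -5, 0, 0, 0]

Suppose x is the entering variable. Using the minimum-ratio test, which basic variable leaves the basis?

Column x entries and ratios — w1: 21/2 = 21/2; w2: 23/3 = 23/3.
Smallest ratio is 23/3 in the row of w2, so w2 leaves.

w2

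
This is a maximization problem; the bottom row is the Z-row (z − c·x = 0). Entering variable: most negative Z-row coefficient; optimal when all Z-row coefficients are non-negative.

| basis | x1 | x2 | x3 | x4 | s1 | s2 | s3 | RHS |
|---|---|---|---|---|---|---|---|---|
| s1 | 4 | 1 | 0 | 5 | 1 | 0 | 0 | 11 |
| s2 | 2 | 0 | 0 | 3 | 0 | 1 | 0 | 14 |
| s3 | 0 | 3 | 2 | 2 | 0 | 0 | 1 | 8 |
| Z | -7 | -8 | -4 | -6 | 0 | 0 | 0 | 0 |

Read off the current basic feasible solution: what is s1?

s1 is basic (row 1); its value is the RHS of that row, 11.

11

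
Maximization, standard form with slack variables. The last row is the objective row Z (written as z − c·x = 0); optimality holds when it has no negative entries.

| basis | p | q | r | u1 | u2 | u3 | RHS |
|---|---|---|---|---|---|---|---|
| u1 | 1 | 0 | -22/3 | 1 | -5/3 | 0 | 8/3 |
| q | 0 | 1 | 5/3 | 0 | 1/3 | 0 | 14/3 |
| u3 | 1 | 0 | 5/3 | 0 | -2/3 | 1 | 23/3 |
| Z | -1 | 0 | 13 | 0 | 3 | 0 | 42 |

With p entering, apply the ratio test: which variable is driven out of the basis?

Column p entries and ratios — u1: (8/3)/1 = 8/3; q: 0 ≤ 0, skip; u3: (23/3)/1 = 23/3.
Smallest ratio is 8/3 in the row of u1, so u1 leaves.

u1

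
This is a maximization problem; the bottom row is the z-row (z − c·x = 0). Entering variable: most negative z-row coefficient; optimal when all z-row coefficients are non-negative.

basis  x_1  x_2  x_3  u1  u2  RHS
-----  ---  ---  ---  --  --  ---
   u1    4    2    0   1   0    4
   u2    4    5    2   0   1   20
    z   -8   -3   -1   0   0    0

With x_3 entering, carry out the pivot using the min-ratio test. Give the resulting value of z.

Ratio test on column x_3 — row 1: entry 0 ≤ 0; row 2: 20/2 = 10. Minimum is 10 at row 2 (u2 leaves); pivot element 2.
Pivot on row 2; the z-row RHS becomes 0 − (-1)·10 = 10.

10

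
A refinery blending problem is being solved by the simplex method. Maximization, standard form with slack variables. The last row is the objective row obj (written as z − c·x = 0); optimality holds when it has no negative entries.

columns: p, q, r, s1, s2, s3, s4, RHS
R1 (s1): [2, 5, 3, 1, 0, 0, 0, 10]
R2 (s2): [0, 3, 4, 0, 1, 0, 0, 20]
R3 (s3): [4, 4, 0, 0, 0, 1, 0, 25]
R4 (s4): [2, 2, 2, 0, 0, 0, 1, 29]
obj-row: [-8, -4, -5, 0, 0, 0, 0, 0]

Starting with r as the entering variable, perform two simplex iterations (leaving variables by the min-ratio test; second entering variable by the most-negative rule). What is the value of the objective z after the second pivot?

Ratio test on column r — row 1: 10/3 = 10/3; row 2: 20/4 = 5; row 3: entry 0 ≤ 0; row 4: 29/2 = 29/2. Minimum is 10/3 at row 1 (s1 leaves); pivot element 3.
Pivot on row 1; the obj-row RHS becomes 0 − (-5)·(10/3) = 50/3.
Next entering variable (most negative obj-row entry -14/3): p.
Ratio test on column p — row 1: (10/3)/(2/3) = 5; row 2: entry -8/3 ≤ 0; row 3: 25/4 = 25/4; row 4: (67/3)/(2/3) = 67/2. Minimum is 5 at row 1 (r leaves); pivot element 2/3.
After the second pivot the obj-row RHS is 50/3 − (-14/3)·5 = 40.

40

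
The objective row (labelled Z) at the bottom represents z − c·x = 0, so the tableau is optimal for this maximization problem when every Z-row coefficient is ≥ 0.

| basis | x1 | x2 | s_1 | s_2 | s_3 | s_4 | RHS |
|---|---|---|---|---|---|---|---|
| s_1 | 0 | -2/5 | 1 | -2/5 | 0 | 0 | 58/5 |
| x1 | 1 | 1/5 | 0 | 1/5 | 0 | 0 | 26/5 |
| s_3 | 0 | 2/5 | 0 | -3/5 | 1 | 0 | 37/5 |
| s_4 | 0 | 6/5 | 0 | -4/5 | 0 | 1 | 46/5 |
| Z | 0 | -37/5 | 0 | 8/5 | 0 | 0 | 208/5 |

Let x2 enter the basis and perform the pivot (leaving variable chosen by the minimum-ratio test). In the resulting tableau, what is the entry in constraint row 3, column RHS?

13/3

Ratio test on column x2 — row 1: entry -2/5 ≤ 0; row 2: (26/5)/(1/5) = 26; row 3: (37/5)/(2/5) = 37/2; row 4: (46/5)/(6/5) = 23/3. Minimum is 23/3 at row 4 (s_4 leaves); pivot element 6/5.
Divide row 4 by 6/5; eliminate column x2 from the other rows.
Row 3 update in column RHS: 37/5 − (2/5)·(23/3) = 13/3.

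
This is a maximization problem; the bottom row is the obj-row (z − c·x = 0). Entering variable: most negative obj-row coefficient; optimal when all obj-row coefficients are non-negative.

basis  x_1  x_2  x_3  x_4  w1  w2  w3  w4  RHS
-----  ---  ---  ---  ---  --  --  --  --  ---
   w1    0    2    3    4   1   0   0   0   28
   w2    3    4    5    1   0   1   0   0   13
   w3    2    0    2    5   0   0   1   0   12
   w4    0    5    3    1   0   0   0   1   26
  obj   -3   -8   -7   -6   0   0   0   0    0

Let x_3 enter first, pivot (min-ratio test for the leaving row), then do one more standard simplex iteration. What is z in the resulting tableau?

Ratio test on column x_3 — row 1: 28/3 = 28/3; row 2: 13/5 = 13/5; row 3: 12/2 = 6; row 4: 26/3 = 26/3. Minimum is 13/5 at row 2 (w2 leaves); pivot element 5.
Pivot on row 2; the obj-row RHS becomes 0 − (-7)·(13/5) = 91/5.
Next entering variable (most negative obj-row entry -23/5): x_4.
Ratio test on column x_4 — row 1: (101/5)/(17/5) = 101/17; row 2: (13/5)/(1/5) = 13; row 3: (34/5)/(23/5) = 34/23; row 4: (91/5)/(2/5) = 91/2. Minimum is 34/23 at row 3 (w3 leaves); pivot element 23/5.
After the second pivot the obj-row RHS is 91/5 − (-23/5)·(34/23) = 25.

25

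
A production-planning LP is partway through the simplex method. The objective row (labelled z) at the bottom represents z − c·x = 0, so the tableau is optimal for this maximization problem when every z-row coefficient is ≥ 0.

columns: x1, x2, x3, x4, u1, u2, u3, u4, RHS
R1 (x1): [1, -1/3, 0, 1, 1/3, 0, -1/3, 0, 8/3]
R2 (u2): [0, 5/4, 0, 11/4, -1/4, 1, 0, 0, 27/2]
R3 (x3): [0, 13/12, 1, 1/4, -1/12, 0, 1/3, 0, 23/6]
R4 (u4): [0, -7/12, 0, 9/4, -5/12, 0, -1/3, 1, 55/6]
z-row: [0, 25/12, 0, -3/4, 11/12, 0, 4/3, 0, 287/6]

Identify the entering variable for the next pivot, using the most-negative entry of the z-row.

x4

Negative z-row entries: x4: -3/4.
The most negative is -3/4 in column x4, so x4 enters.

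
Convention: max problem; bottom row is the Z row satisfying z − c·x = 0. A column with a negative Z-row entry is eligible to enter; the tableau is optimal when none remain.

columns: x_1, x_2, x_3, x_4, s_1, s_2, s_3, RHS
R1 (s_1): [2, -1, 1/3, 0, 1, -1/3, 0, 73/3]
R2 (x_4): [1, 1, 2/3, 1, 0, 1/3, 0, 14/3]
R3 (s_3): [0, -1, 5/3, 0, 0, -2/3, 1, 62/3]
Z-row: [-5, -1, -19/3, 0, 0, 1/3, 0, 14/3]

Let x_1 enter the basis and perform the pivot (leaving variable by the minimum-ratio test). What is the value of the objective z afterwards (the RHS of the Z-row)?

Ratio test on column x_1 — row 1: (73/3)/2 = 73/6; row 2: (14/3)/1 = 14/3; row 3: entry 0 ≤ 0. Minimum is 14/3 at row 2 (x_4 leaves); pivot element 1.
Pivot on row 2; the Z-row RHS becomes 14/3 − (-5)·(14/3) = 28.

28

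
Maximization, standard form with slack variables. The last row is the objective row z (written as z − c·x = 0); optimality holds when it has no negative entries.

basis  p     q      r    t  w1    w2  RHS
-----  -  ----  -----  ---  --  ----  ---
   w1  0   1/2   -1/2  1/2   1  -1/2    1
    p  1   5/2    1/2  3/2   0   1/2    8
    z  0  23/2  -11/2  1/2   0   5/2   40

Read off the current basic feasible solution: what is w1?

1

w1 is basic (row 1); its value is the RHS of that row, 1.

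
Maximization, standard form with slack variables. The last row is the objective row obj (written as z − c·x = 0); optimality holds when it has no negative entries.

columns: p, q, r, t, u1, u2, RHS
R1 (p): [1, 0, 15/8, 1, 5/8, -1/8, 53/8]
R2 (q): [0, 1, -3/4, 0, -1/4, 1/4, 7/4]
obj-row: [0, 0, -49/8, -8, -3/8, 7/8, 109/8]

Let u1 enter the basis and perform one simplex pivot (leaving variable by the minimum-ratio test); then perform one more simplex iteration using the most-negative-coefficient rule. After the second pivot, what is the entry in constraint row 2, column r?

Ratio test on column u1 — row 1: (53/8)/(5/8) = 53/5; row 2: entry -1/4 ≤ 0. Minimum is 53/5 at row 1 (p leaves); pivot element 5/8.
Divide row 1 by 5/8; eliminate column u1 from the other rows.
Second iteration: most negative obj-row entry is -37/5 in column t, so t enters.
Ratio test on column t — row 1: (53/5)/(8/5) = 53/8; row 2: (22/5)/(2/5) = 11. Minimum is 53/8 at row 1 (u1 leaves); pivot element 8/5.
Divide row 1 by 8/5; eliminate column t from the other rows.
After both pivots, the entry at constraint row 2, column r is -3/4.

-3/4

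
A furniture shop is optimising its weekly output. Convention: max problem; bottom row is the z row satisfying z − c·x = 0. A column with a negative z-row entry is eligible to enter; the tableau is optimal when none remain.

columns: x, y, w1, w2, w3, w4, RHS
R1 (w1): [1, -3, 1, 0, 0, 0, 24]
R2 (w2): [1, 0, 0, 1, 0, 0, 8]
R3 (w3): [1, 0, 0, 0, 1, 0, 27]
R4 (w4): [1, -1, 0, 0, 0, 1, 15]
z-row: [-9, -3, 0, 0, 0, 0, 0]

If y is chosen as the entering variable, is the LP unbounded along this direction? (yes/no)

Every constraint-row entry in column y is ≤ 0, so increasing y is unbounded.

yes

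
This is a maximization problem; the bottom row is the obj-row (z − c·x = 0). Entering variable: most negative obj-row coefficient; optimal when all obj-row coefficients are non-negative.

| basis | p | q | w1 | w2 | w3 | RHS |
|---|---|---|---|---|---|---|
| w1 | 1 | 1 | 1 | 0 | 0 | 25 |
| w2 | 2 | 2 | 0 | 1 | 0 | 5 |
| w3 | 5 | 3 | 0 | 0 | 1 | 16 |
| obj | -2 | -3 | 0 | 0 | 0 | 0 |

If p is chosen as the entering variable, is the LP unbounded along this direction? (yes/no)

no

Column p has positive entries in row(s) 1, 2, 3, so the ratio test bounds it — not unbounded.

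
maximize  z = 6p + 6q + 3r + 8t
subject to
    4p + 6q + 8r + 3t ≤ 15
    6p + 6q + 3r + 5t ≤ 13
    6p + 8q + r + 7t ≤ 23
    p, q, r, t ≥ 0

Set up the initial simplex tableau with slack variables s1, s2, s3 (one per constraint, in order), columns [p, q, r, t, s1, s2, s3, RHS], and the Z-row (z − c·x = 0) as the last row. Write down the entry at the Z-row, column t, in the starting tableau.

The Z-row carries the negated objective coefficients: the t entry is -8.

-8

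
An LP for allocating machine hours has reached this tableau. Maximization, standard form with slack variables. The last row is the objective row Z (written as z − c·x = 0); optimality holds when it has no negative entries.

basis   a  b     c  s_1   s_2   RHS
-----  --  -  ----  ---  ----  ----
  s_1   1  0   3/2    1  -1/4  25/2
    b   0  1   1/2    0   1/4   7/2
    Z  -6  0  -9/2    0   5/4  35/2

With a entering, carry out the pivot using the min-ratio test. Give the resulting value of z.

Ratio test on column a — row 1: (25/2)/1 = 25/2; row 2: entry 0 ≤ 0. Minimum is 25/2 at row 1 (s_1 leaves); pivot element 1.
Pivot on row 1; the Z-row RHS becomes 35/2 − (-6)·(25/2) = 185/2.

185/2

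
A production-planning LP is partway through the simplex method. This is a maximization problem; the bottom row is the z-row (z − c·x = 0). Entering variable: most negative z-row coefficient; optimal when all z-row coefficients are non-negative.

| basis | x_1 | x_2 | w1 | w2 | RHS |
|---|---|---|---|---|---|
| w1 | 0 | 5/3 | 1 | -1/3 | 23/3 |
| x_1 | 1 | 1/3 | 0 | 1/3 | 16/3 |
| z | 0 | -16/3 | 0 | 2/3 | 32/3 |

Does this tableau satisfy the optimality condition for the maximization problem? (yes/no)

The z-row has a negative entry -16/3 in column x_2, so it is not optimal.

no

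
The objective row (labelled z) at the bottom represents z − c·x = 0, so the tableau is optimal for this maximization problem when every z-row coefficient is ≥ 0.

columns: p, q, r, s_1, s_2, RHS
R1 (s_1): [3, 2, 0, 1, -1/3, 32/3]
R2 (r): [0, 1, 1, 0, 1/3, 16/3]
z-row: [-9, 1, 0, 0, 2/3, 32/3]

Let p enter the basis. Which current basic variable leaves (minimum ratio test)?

s_1

Column p entries and ratios — s_1: (32/3)/3 = 32/9; r: 0 ≤ 0, skip.
Smallest ratio is 32/9 in the row of s_1, so s_1 leaves.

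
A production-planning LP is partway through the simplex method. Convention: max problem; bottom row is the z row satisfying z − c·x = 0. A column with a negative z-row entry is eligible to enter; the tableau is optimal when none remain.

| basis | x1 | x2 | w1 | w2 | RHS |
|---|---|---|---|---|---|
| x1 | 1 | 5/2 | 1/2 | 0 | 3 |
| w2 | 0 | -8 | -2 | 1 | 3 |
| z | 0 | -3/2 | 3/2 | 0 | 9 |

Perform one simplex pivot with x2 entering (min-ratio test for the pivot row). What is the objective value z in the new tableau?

Ratio test on column x2 — row 1: 3/(5/2) = 6/5; row 2: entry -8 ≤ 0. Minimum is 6/5 at row 1 (x1 leaves); pivot element 5/2.
Pivot on row 1; the z-row RHS becomes 9 − (-3/2)·(6/5) = 54/5.

54/5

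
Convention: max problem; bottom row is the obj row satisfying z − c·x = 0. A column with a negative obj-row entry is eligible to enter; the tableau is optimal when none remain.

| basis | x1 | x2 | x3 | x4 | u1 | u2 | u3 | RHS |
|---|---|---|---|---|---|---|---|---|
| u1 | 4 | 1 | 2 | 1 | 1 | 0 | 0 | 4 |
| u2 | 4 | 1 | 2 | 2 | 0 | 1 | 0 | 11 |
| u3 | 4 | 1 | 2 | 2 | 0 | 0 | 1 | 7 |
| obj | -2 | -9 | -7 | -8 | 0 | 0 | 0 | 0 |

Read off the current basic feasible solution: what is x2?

0

x2 is not in the basis, so in the current basic feasible solution x2 = 0.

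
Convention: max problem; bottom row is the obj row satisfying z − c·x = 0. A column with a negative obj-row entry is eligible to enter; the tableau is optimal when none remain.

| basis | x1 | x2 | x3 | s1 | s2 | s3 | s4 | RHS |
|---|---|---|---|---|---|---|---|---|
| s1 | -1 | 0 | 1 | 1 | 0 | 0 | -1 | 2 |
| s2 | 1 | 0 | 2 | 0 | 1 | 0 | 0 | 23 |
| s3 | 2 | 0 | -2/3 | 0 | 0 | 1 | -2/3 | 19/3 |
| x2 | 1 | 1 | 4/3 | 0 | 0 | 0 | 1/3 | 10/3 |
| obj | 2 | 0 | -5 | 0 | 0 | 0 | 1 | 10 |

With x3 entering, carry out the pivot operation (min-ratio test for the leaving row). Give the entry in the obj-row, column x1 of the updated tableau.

-3

Ratio test on column x3 — row 1: 2/1 = 2; row 2: 23/2 = 23/2; row 3: entry -2/3 ≤ 0; row 4: (10/3)/(4/3) = 5/2. Minimum is 2 at row 1 (s1 leaves); pivot element 1.
Divide row 1 by 1; eliminate column x3 from the other rows.
obj-row update in column x1: 2 − (-5)·(-1) = -3.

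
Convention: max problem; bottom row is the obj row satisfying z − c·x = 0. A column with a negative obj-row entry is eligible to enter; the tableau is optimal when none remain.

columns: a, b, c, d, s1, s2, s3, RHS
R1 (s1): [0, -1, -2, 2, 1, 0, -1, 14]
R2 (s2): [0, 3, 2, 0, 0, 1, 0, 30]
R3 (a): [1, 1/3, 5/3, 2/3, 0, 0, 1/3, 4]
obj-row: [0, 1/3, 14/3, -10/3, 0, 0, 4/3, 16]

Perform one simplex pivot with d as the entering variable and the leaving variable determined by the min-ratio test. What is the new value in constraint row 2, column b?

Ratio test on column d — row 1: 14/2 = 7; row 2: entry 0 ≤ 0; row 3: 4/(2/3) = 6. Minimum is 6 at row 3 (a leaves); pivot element 2/3.
Divide row 3 by 2/3; eliminate column d from the other rows.
Row 2 update in column b: 3 − 0·(1/2) = 3.

3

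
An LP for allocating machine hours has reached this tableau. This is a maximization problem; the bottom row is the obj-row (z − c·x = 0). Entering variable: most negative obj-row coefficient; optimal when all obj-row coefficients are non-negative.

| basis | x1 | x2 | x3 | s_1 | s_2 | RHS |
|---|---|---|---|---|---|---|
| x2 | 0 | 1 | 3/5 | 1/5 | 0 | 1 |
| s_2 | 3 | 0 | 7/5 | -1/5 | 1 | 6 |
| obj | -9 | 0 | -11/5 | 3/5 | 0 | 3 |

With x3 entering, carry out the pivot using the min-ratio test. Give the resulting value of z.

20/3

Ratio test on column x3 — row 1: 1/(3/5) = 5/3; row 2: 6/(7/5) = 30/7. Minimum is 5/3 at row 1 (x2 leaves); pivot element 3/5.
Pivot on row 1; the obj-row RHS becomes 3 − (-11/5)·(5/3) = 20/3.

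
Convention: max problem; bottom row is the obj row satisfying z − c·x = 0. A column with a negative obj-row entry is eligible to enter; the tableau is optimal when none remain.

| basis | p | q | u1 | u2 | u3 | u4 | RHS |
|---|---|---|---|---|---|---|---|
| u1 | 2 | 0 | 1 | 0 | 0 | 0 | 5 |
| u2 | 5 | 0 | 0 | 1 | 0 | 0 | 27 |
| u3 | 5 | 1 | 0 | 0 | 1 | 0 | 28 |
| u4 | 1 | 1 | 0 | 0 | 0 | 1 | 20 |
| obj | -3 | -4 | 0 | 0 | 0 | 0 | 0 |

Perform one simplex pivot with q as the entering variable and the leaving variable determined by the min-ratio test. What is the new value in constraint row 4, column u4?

1

Ratio test on column q — row 1: entry 0 ≤ 0; row 2: entry 0 ≤ 0; row 3: 28/1 = 28; row 4: 20/1 = 20. Minimum is 20 at row 4 (u4 leaves); pivot element 1.
Divide row 4 by 1; eliminate column q from the other rows.
In the new row 4, the u4 entry is the old entry divided by the pivot: 1/1 = 1.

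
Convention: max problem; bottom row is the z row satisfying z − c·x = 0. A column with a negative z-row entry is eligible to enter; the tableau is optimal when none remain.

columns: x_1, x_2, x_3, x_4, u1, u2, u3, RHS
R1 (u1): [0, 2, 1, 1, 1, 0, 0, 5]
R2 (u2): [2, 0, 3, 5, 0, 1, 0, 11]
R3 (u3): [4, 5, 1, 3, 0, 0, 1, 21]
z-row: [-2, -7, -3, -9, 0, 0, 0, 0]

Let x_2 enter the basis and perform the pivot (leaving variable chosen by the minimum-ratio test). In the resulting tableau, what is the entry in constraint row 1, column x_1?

0

Ratio test on column x_2 — row 1: 5/2 = 5/2; row 2: entry 0 ≤ 0; row 3: 21/5 = 21/5. Minimum is 5/2 at row 1 (u1 leaves); pivot element 2.
Divide row 1 by 2; eliminate column x_2 from the other rows.
In the new row 1, the x_1 entry is the old entry divided by the pivot: 0/2 = 0.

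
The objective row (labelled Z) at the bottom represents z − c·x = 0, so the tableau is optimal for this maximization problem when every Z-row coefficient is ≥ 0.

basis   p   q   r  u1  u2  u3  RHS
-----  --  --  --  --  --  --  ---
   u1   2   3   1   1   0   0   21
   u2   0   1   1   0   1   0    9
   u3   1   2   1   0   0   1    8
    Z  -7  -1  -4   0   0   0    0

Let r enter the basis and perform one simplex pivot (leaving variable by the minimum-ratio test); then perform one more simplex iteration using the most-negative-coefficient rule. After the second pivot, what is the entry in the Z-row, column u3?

7

Ratio test on column r — row 1: 21/1 = 21; row 2: 9/1 = 9; row 3: 8/1 = 8. Minimum is 8 at row 3 (u3 leaves); pivot element 1.
Divide row 3 by 1; eliminate column r from the other rows.
Second iteration: most negative Z-row entry is -3 in column p, so p enters.
Ratio test on column p — row 1: 13/1 = 13; row 2: entry -1 ≤ 0; row 3: 8/1 = 8. Minimum is 8 at row 3 (r leaves); pivot element 1.
Divide row 3 by 1; eliminate column p from the other rows.
After both pivots, the entry at the Z-row, column u3 is 7.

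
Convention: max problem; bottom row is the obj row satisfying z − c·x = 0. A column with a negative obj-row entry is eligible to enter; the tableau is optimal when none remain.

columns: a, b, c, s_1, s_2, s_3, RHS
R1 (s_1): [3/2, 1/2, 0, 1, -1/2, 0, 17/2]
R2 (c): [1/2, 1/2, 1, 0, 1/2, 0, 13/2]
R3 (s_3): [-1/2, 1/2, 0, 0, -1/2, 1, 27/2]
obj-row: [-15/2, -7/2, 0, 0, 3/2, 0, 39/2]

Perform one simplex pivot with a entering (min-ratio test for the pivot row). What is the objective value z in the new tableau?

Ratio test on column a — row 1: (17/2)/(3/2) = 17/3; row 2: (13/2)/(1/2) = 13; row 3: entry -1/2 ≤ 0. Minimum is 17/3 at row 1 (s_1 leaves); pivot element 3/2.
Pivot on row 1; the obj-row RHS becomes 39/2 − (-15/2)·(17/3) = 62.

62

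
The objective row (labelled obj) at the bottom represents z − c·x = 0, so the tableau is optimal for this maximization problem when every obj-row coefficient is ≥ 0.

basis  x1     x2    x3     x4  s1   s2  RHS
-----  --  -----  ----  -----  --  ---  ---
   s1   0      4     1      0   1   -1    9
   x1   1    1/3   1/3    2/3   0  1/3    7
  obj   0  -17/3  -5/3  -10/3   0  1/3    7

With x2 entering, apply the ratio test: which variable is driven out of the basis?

Column x2 entries and ratios — s1: 9/4 = 9/4; x1: 7/(1/3) = 21.
Smallest ratio is 9/4 in the row of s1, so s1 leaves.

s1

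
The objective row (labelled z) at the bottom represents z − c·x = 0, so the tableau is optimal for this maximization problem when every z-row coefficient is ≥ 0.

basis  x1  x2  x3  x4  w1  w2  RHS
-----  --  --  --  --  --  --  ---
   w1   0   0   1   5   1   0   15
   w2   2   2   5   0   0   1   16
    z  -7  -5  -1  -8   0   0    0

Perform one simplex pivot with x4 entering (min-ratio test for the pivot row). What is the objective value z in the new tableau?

Ratio test on column x4 — row 1: 15/5 = 3; row 2: entry 0 ≤ 0. Minimum is 3 at row 1 (w1 leaves); pivot element 5.
Pivot on row 1; the z-row RHS becomes 0 − (-8)·3 = 24.

24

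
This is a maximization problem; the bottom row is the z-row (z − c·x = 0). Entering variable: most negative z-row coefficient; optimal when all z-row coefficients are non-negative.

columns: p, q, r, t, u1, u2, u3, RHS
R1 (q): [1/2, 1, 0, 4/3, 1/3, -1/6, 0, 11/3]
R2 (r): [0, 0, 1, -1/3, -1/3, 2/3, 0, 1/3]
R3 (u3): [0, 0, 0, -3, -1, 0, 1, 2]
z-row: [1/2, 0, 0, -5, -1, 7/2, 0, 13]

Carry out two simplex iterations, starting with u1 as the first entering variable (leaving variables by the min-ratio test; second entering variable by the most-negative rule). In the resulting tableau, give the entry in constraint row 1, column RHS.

Ratio test on column u1 — row 1: (11/3)/(1/3) = 11; row 2: entry -1/3 ≤ 0; row 3: entry -1 ≤ 0. Minimum is 11 at row 1 (q leaves); pivot element 1/3.
Divide row 1 by 1/3; eliminate column u1 from the other rows.
Second iteration: most negative z-row entry is -1 in column t, so t enters.
Ratio test on column t — row 1: 11/4 = 11/4; row 2: 4/1 = 4; row 3: 13/1 = 13. Minimum is 11/4 at row 1 (u1 leaves); pivot element 4.
Divide row 1 by 4; eliminate column t from the other rows.
After both pivots, the entry at constraint row 1, column RHS is 11/4.

11/4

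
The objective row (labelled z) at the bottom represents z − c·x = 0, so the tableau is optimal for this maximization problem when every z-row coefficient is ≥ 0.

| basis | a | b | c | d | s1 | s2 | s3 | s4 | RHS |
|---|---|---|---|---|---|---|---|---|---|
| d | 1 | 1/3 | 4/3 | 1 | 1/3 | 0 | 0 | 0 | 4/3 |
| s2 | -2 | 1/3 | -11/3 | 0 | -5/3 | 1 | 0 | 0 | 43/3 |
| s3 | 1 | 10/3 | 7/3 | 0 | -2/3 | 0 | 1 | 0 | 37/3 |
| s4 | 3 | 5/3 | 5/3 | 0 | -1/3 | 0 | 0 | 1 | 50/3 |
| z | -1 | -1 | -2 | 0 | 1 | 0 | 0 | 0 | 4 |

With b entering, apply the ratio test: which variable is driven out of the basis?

Column b entries and ratios — d: (4/3)/(1/3) = 4; s2: (43/3)/(1/3) = 43; s3: (37/3)/(10/3) = 37/10; s4: (50/3)/(5/3) = 10.
Smallest ratio is 37/10 in the row of s3, so s3 leaves.

s3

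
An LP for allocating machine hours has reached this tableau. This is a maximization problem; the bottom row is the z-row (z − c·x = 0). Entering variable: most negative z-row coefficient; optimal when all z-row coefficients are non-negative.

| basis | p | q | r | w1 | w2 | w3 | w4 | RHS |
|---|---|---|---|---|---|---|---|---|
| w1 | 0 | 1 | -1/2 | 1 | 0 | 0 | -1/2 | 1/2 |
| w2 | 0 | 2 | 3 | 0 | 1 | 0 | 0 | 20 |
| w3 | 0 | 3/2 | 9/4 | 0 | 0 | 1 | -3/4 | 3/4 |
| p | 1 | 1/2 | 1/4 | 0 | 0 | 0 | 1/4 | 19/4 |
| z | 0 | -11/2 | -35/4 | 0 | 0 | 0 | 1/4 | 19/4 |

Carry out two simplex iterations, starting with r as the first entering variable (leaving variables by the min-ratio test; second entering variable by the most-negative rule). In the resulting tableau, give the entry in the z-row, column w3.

Ratio test on column r — row 1: entry -1/2 ≤ 0; row 2: 20/3 = 20/3; row 3: (3/4)/(9/4) = 1/3; row 4: (19/4)/(1/4) = 19. Minimum is 1/3 at row 3 (w3 leaves); pivot element 9/4.
Divide row 3 by 9/4; eliminate column r from the other rows.
Second iteration: most negative z-row entry is -8/3 in column w4, so w4 enters.
Ratio test on column w4 — row 1: entry -2/3 ≤ 0; row 2: 19/1 = 19; row 3: entry -1/3 ≤ 0; row 4: (14/3)/(1/3) = 14. Minimum is 14 at row 4 (p leaves); pivot element 1/3.
Divide row 4 by 1/3; eliminate column w4 from the other rows.
After both pivots, the entry at the z-row, column w3 is 3.

3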